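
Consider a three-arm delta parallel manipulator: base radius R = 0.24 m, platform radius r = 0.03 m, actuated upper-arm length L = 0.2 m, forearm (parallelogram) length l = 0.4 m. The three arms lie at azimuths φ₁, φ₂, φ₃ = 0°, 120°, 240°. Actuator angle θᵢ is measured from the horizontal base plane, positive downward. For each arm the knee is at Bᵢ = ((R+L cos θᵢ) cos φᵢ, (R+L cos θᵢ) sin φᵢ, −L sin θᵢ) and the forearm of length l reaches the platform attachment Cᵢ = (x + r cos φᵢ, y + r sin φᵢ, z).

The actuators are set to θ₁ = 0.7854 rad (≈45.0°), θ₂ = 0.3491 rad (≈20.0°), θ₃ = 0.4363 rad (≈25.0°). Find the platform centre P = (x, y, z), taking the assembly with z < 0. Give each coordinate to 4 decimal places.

arm 1 at φ=0.0°: (R−r)+L cos θ1 = 0.3514;  O1 = (0.3514, 0.0000, -0.1414)
φ2=120.0°: virtual centre (-0.1990, 0.3446, -0.0684), radius l
arm 3 at φ=240.0°: (R−r)+L cos θ3 = 0.3913;  O3 = (-0.1956, -0.3388, -0.0845)
|O₂|²−|O₁|² = 0.0195;  |O₃|²−|O₁|² = 0.0167
[-1.1008 0.6892 0.1460]·P = 0.0195;  [-1.0941 -0.6777 0.1138]·P = 0.0167
Cramer: x(z) = -0.0165+0.1183z;  y(z) = 0.0020-0.0230z
into |P−O₁|² = l²: 1.0145z² + 0.1957z + -0.0046 = 0;  Δ = 0.0571;  z = -0.2142 or 0.0213 → z<0 root = -0.2142
x = -0.0418, y = 0.0069

(-0.0418, 0.0069, -0.2142)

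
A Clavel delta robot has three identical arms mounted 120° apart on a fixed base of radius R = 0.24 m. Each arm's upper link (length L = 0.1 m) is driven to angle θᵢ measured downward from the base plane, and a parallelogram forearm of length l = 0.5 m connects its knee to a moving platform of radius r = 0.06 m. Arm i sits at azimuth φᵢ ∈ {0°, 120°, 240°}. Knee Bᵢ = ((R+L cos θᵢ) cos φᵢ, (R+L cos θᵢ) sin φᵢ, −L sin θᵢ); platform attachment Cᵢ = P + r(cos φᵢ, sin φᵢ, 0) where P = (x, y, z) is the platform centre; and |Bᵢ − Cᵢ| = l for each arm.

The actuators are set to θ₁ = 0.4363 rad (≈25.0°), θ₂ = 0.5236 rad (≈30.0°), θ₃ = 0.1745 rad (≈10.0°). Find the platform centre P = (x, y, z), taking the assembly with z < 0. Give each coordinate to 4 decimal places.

φ1=0.0°: virtual centre (0.2706, 0.0000, -0.0423), radius l
φ2=120.0°: virtual centre (-0.1333, 0.2309, -0.0500), radius l
S3 = (0.2785·cos240.0°, 0.2785·sin240.0°, -0.0174) = (-0.1392, -0.2412, -0.0174)
eliminate P² terms by subtracting sphere 1 from 2 and 3
plane₁₂: -0.8079x+0.4618y+-0.0155z = -0.0015
Cramer: x(z) = -0.0008+0.0202z;  y(z) = -0.0045+0.0689z
into |P−S₁|² = l²: 1.0052z² + 0.0729z + -0.1745 = 0;  Δ = 0.7070;  z = -0.4545 or 0.3820 → z<0 root = -0.4545
x = -0.0100, y = -0.0358

(-0.0100, -0.0358, -0.4545)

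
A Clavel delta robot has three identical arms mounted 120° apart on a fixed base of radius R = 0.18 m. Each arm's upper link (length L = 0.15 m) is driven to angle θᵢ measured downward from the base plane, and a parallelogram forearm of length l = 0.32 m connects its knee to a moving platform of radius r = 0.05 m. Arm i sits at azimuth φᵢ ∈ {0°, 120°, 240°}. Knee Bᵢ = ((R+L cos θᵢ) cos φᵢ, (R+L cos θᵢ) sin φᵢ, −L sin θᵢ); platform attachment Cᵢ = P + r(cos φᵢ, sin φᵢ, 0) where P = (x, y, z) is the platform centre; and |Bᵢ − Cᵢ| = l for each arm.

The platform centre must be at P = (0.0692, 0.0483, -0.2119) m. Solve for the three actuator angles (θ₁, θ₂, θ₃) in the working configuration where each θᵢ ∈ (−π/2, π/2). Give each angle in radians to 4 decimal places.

rotate P by −φ1: (0.0692, 0.0483, -0.2119)
  A cos θ + B sin θ = C:  0.0608·cos θ + -0.2119·sin θ = 0.0966
  θ1 = atan2(B,A) + arccos(C/0.2205) = -0.1740
φ2=120.0° → target in arm frame (0.0072, -0.0841)
  A=0.1228, B=-0.2119, C=(l²−L²−A²−y'²−z²)/(2L)=0.0429
  θ2 = atan2(B,A) + arccos(C/0.2449) = 0.3492
arm 3 (φ=240.0°): x'=-0.0764, y'=0.0358
  A=0.2064, B=-0.2119, C=(l²−L²−A²−y'²−z²)/(2L)=-0.0296
  γ=atan2(-0.2119,0.2064)=-0.7985;  ψ=arccos(-0.1002)=1.6712;  θ3=γ+ψ≈0.8727

θ₁ = -0.1740, θ₂ = 0.3492, θ₃ = 0.8727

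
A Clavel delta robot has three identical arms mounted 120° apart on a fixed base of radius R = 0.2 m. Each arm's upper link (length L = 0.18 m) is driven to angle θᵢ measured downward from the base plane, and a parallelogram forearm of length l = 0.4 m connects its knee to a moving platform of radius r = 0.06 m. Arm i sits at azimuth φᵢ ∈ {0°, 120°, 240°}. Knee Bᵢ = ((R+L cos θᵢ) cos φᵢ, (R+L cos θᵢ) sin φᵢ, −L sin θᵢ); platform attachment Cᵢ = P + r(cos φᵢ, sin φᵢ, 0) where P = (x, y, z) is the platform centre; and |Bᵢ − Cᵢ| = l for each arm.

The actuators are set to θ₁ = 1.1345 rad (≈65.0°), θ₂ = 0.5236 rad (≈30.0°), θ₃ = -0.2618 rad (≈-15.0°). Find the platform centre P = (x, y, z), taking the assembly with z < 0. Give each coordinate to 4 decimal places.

arm 1 at φ=0.0°: (R−r)+L cos θ1 = 0.2161;  centre 1 = (0.2161, 0.0000, -0.1631)
φ2=120.0°: virtual centre (-0.1479, 0.2562, -0.0900), radius l
arm 3 at φ=240.0°: (R−r)+L cos θ3 = 0.3139;  centre 3 = (-0.1569, -0.2718, 0.0466)
subtract pairs → two planes through P
linear system: -0.7280x+0.5125y = 0.0223−0.1463z; -0.7460x+-0.5436y = 0.0274−0.4195z
Cramer: x(z) = -0.0337+0.3785z;  y(z) = -0.0042+0.2522z
into |P−centre ₁|² = l²: 1.2069z² + 0.1351z + -0.0710 = 0;  Δ = 0.3611;  z = -0.3049 or 0.1930 → z<0 root = -0.3049
x = -0.1491, y = -0.0811

(-0.1491, -0.0811, -0.3049)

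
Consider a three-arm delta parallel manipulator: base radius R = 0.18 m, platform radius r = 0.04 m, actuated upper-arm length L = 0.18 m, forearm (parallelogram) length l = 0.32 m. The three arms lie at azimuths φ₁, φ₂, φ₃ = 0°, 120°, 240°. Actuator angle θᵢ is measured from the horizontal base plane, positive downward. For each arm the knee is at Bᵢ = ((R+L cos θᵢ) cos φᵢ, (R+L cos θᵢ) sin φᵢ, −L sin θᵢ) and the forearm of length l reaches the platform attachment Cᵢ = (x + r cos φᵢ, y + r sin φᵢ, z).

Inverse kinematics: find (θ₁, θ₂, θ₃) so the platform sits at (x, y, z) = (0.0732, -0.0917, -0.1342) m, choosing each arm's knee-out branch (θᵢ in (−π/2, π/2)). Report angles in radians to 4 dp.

φ1=0.0° → target in arm frame (0.0732, -0.0917)
  e−x'=0.0668;  (l²−L²−(e−x')²−y'²−z²)/2L = 0.1087
  √(A²+B²)=0.1499;  θ1 = -1.1089+0.7599 ≈ -0.3490
rotate P by −φ2: (-0.1160, -0.0175, -0.1342)
  A cos θ + B sin θ = C:  0.2560·cos θ + -0.1342·sin θ = -0.0385
  θ2 = atan2(B,A) + arccos(C/0.2891) = 1.2216
rotate P by −φ3: (0.0428, 0.1092, -0.1342)
  A cos θ + B sin θ = C:  0.0972·cos θ + -0.1342·sin θ = 0.0850
  γ=atan2(-0.1342,0.0972)=-0.9440;  ψ=arccos(0.5132)=1.0319;  θ3=γ+ψ≈0.0879

θ₁ = -0.3490, θ₂ = 1.2216, θ₃ = 0.0879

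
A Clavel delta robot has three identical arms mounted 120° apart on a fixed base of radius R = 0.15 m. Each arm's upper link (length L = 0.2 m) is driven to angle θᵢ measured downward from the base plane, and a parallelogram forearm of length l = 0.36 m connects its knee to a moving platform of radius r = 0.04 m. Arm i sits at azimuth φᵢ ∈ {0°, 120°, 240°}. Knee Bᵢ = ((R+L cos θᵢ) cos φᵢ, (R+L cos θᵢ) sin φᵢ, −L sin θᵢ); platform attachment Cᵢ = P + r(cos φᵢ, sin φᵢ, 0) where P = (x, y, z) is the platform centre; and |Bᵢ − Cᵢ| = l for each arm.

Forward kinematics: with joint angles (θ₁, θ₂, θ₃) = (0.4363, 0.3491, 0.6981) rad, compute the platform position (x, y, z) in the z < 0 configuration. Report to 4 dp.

(0.0144, 0.0467, -0.3098)

centre 1 = (0.2913·cos0.0°, 0.2913·sin0.0°, -0.0845) = (0.2913, 0.0000, -0.0845)
arm 2 at φ=120.0°: e+L cos θ2 = 0.2979;  centre 2 = (-0.1490, 0.2580, -0.0684)
φ3=240.0°: virtual centre (-0.1316, -0.2279, -0.1286), radius l
subtract pairs → two planes through P
plane₁₂: -0.8805x+0.5160y+0.0322z = 0.0015
Cramer: x(z) = 0.0030-0.0367z;  y(z) = 0.0080-0.1251z
into |P−centre ₁|² = l²: 1.0170z² + 0.1882z + -0.0393 = 0;  Δ = 0.1953;  z = -0.3098 or 0.1247 → z<0 root = -0.3098
x = 0.0144, y = 0.0467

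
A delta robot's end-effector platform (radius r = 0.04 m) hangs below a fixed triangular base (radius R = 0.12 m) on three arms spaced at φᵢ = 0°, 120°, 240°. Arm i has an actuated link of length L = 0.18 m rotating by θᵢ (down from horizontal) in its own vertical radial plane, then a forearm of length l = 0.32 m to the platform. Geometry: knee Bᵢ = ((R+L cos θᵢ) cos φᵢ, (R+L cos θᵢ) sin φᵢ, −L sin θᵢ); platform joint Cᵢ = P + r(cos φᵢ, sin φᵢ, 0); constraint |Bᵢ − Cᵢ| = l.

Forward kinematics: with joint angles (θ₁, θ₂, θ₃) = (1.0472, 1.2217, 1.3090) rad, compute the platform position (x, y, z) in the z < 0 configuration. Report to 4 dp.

(0.0421, 0.0156, -0.4488)

arm 1 at φ=0.0°: (R−r)+L cos θ1 = 0.1700;  S1 = (0.1700, 0.0000, -0.1559)
S2 = (0.1416·cos120.0°, 0.1416·sin120.0°, -0.1691) = (-0.0708, 0.1226, -0.1691)
arm 3 at φ=240.0°: (R−r)+L cos θ3 = 0.1266;  S3 = (-0.0633, -0.1096, -0.1739)
subtract pairs → two planes through P
linear system: -0.4816x+0.2452y = -0.0045−-0.0265z; -0.4666x+-0.2193y = -0.0069−-0.0360z
det = 0.2200;  x = 0.0123+-0.0665z,  y = 0.0056+-0.0225z
sphere 1 gives Az²+Bz+C=0 with A=1.0049, B=0.3325, C=-0.0532;  B²−4AC=0.3244;  roots -0.4488, 0.1179;  negative root z = -0.4488
x = 0.0421, y = 0.0156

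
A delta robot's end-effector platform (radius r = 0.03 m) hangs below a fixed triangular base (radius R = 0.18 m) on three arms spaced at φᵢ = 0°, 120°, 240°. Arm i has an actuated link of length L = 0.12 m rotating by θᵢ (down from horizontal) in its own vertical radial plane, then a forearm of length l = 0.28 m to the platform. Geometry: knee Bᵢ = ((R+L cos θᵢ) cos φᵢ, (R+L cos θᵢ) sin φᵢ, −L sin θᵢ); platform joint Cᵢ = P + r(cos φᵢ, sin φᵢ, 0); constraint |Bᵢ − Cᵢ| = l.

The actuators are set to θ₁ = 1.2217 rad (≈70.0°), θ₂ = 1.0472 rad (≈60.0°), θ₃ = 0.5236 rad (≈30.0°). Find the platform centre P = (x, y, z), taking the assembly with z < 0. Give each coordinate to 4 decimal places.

(-0.0434, -0.0424, -0.2598)

arm 1 at φ=0.0°: e+L cos θ1 = 0.1910;  S1 = (0.1910, 0.0000, -0.1128)
arm 2 at φ=120.0°: e+L cos θ2 = 0.2100;  S2 = (-0.1050, 0.1819, -0.1039)
arm 3 at φ=240.0°: e+L cos θ3 = 0.2539;  S3 = (-0.1270, -0.2199, -0.0600)
|S₂|²−|S₁|² = 0.0057;  |S₃|²−|S₁|² = 0.0189
[-0.5921 0.3637 0.0177]·P = 0.0057;  [-0.6360 -0.4398 0.1055]·P = 0.0189
det = 0.4917;  x = -0.0190+0.0939z,  y = -0.0154+0.1042z
into |P−S₁|² = l²: 1.0197z² + 0.1829z + -0.0213 = 0;  Δ = 0.1204;  z = -0.2598 or 0.0805 → z<0 root = -0.2598
x = -0.0434, y = -0.0424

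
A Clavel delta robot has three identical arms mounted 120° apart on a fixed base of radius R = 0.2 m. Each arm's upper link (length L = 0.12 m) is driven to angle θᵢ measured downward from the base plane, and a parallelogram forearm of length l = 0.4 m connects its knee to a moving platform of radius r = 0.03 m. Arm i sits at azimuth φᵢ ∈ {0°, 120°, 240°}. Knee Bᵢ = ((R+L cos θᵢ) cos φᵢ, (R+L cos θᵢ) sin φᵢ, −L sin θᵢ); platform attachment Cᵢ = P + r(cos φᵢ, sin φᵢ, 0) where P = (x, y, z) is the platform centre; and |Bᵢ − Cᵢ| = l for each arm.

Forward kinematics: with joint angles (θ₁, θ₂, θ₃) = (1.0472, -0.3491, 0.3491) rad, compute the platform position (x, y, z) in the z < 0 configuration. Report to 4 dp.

(-0.1103, 0.0516, -0.3078)

arm 1 at φ=0.0°: e+L cos θ1 = 0.2300;  S1 = (0.2300, 0.0000, -0.1039)
φ2=120.0°: virtual centre (-0.1414, 0.2449, 0.0410), radius l
S3 = (0.2828·cos240.0°, 0.2828·sin240.0°, -0.0410) = (-0.1414, -0.2449, -0.0410)
|S₂|²−|S₁|² = 0.0179;  |S₃|²−|S₁|² = 0.0179
linear system: -0.7428x+0.4898y = 0.0179−0.2899z; -0.7428x+-0.4898y = 0.0179−0.1258z
det = 0.7275;  x = -0.0242+0.2798z,  y = 0.0000+-0.1676z
into |P−S₁|² = l²: 1.1064z² + 0.0656z + -0.0846 = 0;  Δ = 0.3787;  z = -0.3078 or 0.2485 → z<0 root = -0.3078
x = -0.1103, y = 0.0516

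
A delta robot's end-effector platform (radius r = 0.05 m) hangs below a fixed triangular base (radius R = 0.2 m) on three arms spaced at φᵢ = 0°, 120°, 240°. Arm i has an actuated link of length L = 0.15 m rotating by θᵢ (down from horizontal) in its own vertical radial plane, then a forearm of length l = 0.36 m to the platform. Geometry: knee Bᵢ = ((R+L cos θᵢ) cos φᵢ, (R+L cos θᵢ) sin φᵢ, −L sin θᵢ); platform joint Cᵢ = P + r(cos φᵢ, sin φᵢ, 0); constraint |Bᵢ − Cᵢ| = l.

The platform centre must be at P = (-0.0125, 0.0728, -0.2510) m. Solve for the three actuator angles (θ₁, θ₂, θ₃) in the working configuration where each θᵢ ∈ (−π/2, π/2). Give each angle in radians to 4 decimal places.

θ₁ = 0.4360, θ₂ = -0.1747, θ₃ = 0.6983

rotate P by −φ1: (-0.0125, 0.0728, -0.2510)
  e−x'=0.1625;  (l²−L²−(e−x')²−y'²−z²)/2L = 0.0413
  θ1 = atan2(B,A) + arccos(C/0.2990) = 0.4360
arm 2 (φ=120.0°): x'=0.0693, y'=-0.0256
  e−x'=0.0807;  (l²−L²−(e−x')²−y'²−z²)/2L = 0.1231
  √(A²+B²)=0.2637;  θ2 = -1.2597+1.0850 ≈ -0.1747
φ3=240.0° → target in arm frame (-0.0568, -0.0472)
  A cos θ + B sin θ = C:  0.2068·cos θ + -0.2510·sin θ = -0.0030
  θ3 = atan2(B,A) + arccos(C/0.3252) = 0.6983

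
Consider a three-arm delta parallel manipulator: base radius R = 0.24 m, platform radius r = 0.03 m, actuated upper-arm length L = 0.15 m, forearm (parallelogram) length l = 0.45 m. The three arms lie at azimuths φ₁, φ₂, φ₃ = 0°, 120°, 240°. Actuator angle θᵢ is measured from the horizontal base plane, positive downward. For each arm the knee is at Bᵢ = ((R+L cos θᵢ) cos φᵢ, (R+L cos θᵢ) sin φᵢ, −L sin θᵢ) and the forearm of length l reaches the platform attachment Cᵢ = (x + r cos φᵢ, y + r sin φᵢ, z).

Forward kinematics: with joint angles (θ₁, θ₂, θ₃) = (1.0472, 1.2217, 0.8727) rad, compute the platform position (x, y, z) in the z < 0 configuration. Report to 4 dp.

φ1=0.0°: virtual centre (0.2850, 0.0000, -0.1299), radius l
φ2=120.0°: virtual centre (-0.1307, 0.2263, -0.1410), radius l
O3 = (0.3064·cos240.0°, 0.3064·sin240.0°, -0.1149) = (-0.1532, -0.2654, -0.1149)
|O₂|²−|O₁|² = -0.0100;  |O₃|²−|O₁|² = 0.0090
plane₁₂: -0.8313x+0.4526y+-0.0221z = -0.0100
Cramer: x(z) = 0.0014+0.0022z;  y(z) = -0.0193+0.0529z
quadratic in z: (1.0028)z²+(0.2565)z+(-0.1048)=0, √Δ=0.6974 → z ∈ {-0.4756, 0.2198}; z = -0.4756 (taking z<0)
x = 0.0004, y = -0.0445

(0.0004, -0.0445, -0.4756)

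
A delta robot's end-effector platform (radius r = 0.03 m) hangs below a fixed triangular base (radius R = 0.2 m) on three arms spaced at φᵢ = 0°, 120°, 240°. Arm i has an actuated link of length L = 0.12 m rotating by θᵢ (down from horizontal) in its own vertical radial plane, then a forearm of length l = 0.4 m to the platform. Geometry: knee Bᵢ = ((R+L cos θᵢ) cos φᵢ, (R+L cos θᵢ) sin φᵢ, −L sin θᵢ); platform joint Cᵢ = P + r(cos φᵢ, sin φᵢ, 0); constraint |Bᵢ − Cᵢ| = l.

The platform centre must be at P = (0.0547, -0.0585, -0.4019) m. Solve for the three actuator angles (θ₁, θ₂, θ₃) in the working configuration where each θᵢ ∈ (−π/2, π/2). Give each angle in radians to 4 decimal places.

θ₁ = 0.6107, θ₂ = 1.3090, θ₃ = 0.7854

arm 1 (φ=0.0°): x'=0.0547, y'=-0.0585
  A=0.1153, B=-0.4019, C=(l²−L²−A²−y'²−z²)/(2L)=-0.1360
  γ=atan2(-0.4019,0.1153)=-1.2914;  ψ=arccos(-0.3253)=1.9021;  θ1=γ+ψ≈0.6107
rotate P by −φ2: (-0.0780, -0.0181, -0.4019)
  A=0.2480, B=-0.4019, C=(l²−L²−A²−y'²−z²)/(2L)=-0.3240
  γ=atan2(-0.4019,0.2480)=-1.0179;  ψ=arccos(-0.6861)=2.3269;  θ2=γ+ψ≈1.3090
rotate P by −φ3: (0.0233, 0.0766, -0.4019)
  e−x'=0.1467;  (l²−L²−(e−x')²−y'²−z²)/2L = -0.1805
  γ=atan2(-0.4019,0.1467)=-1.2208;  ψ=arccos(-0.4218)=2.0062;  θ3=γ+ψ≈0.7854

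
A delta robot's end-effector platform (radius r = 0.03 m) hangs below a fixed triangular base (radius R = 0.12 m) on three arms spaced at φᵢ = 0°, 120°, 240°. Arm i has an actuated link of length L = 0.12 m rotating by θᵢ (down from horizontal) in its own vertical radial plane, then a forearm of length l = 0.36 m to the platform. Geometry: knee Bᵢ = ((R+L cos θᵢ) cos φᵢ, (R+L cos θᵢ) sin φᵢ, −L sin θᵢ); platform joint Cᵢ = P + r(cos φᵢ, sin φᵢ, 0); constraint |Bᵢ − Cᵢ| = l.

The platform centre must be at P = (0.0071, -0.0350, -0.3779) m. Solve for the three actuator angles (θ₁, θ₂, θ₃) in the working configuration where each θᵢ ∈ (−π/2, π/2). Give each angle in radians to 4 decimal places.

θ₁ = 0.6107, θ₂ = 0.7850, θ₃ = 0.5232

arm 1 (φ=0.0°): x'=0.0071, y'=-0.0350
  A cos θ + B sin θ = C:  0.0829·cos θ + -0.3779·sin θ = -0.1488
  γ=atan2(-0.3779,0.0829)=-1.3548;  ψ=arccos(-0.3845)=1.9655;  θ1=γ+ψ≈0.6107
φ2=120.0° → target in arm frame (-0.0339, 0.0114)
  A cos θ + B sin θ = C:  0.1239·cos θ + -0.3779·sin θ = -0.1795
  √(A²+B²)=0.3977;  θ2 = -1.2541+2.0391 ≈ 0.7850
rotate P by −φ3: (0.0268, 0.0236, -0.3779)
  A cos θ + B sin θ = C:  0.0632·cos θ + -0.3779·sin θ = -0.1340
  γ=atan2(-0.3779,0.0632)=-1.4050;  ψ=arccos(-0.3498)=1.9282;  θ3=γ+ψ≈0.5232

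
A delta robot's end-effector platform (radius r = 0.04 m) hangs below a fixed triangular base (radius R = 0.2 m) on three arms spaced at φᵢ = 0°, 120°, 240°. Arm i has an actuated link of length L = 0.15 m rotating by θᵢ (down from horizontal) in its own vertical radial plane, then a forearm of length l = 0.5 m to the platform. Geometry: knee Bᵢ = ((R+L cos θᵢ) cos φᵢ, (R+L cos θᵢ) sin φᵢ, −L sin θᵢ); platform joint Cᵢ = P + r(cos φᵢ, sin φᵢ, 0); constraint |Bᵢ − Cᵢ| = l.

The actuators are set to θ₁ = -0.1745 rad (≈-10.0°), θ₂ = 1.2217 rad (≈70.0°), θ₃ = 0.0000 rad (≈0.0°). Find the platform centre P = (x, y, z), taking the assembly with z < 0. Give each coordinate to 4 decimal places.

(0.1234, -0.1748, -0.4046)

centre 1 = (0.3077·cos0.0°, 0.3077·sin0.0°, 0.0260) = (0.3077, 0.0000, 0.0260)
arm 2 at φ=120.0°: ρ2 = 0.2113;  centre 2 = (-0.1057, 0.1830, -0.1410)
centre 3 = (0.3100·cos240.0°, 0.3100·sin240.0°, 0.0000) = (-0.1550, -0.2685, 0.0000)
subtract pairs → two planes through P
plane₁₂: -0.8268x+0.3660y+-0.3340z = -0.0309
det = 0.7826;  x = 0.0208+-0.2535z,  y = -0.0373+0.3399z
quadratic in z: (1.1798)z²+(0.0680)z+(-0.1656)=0, √Δ=0.8867 → z ∈ {-0.4046, 0.3469}; z = -0.4046 (taking z<0)
x = 0.1234, y = -0.1748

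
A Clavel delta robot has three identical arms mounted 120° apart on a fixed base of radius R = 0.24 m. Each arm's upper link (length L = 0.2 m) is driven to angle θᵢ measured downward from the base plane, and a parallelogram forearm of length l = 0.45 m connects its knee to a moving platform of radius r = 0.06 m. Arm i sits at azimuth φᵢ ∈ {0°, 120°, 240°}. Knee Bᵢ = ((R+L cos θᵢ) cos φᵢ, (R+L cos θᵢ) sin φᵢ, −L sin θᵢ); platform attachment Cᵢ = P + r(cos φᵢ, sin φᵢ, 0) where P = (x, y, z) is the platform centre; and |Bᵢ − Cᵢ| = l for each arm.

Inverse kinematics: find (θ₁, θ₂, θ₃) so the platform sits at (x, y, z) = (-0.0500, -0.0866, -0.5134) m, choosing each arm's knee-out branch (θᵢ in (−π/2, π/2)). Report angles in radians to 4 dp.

rotate P by −φ1: (-0.0500, -0.0866, -0.5134)
  A cos θ + B sin θ = C:  0.2300·cos θ + -0.5134·sin θ = -0.4037
  γ=atan2(-0.5134,0.2300)=-1.1496;  ψ=arccos(-0.7176)=2.3711;  θ1=γ+ψ≈1.2215
arm 2 (φ=120.0°): x'=-0.0500, y'=0.0866
  A cos θ + B sin θ = C:  0.2300·cos θ + -0.5134·sin θ = -0.4037
  √(A²+B²)=0.5626;  θ2 = -1.1496+2.3711 ≈ 1.2215
rotate P by −φ3: (0.1000, 0.0000, -0.5134)
  e−x'=0.0800;  (l²−L²−(e−x')²−y'²−z²)/2L = -0.2687
  γ=atan2(-0.5134,0.0800)=-1.4162;  ψ=arccos(-0.5171)=2.1143;  θ3=γ+ψ≈0.6981

θ₁ = 1.2215, θ₂ = 1.2215, θ₃ = 0.6981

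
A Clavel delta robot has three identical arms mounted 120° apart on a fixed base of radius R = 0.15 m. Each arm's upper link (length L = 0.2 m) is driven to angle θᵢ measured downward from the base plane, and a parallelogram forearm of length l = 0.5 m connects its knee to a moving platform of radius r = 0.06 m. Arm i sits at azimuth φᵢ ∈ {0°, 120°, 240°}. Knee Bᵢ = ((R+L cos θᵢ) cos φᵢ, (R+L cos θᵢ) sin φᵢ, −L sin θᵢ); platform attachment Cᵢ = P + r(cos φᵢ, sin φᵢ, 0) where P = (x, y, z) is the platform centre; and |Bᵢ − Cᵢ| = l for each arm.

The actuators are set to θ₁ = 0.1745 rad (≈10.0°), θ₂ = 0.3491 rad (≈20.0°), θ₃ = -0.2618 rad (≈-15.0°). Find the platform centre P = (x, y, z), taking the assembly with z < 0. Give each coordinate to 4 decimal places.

φ1=0.0°: virtual centre (0.2870, 0.0000, -0.0347), radius l
O2 = (0.2779·cos120.0°, 0.2779·sin120.0°, -0.0684) = (-0.1390, 0.2407, -0.0684)
arm 3 at φ=240.0°: e+L cos θ3 = 0.2832;  O3 = (-0.1416, -0.2452, 0.0518)
subtract pairs → two planes through P
linear system: -0.8519x+0.4814y = -0.0016−-0.0674z; -0.8571x+-0.4905y = -0.0007−0.1730z
Cramer: x(z) = 0.0014+0.0605z;  y(z) = -0.0010+0.2470z
quadratic in z: (1.0647)z²+(0.0344)z+(-0.1672)=0, √Δ=0.8446 → z ∈ {-0.4128, 0.3805}; z = -0.4128 (taking z<0)
x = -0.0236, y = -0.1029

(-0.0236, -0.1029, -0.4128)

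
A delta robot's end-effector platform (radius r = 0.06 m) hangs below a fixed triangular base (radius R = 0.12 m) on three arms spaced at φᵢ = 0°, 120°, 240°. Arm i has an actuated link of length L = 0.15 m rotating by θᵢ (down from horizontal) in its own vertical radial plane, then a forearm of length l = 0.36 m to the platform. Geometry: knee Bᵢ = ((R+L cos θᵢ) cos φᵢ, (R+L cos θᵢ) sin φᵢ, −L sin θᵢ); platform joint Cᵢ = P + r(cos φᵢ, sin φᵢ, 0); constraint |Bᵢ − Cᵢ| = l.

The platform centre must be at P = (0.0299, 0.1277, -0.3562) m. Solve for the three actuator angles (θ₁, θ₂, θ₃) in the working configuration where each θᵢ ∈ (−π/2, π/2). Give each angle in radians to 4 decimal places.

φ1=0.0° → target in arm frame (0.0299, 0.1277)
  A cos θ + B sin θ = C:  0.0301·cos θ + -0.3562·sin θ = -0.1233
  γ=atan2(-0.3562,0.0301)=-1.4865;  ψ=arccos(-0.3449)=1.9230;  θ1=γ+ψ≈0.4365
rotate P by −φ2: (0.0956, -0.0897, -0.3562)
  A cos θ + B sin θ = C:  -0.0356·cos θ + -0.3562·sin θ = -0.0970
  √(A²+B²)=0.3580;  θ2 = -1.6705+1.8452 ≈ 0.1747
arm 3 (φ=240.0°): x'=-0.1255, y'=-0.0380
  A cos θ + B sin θ = C:  0.1855·cos θ + -0.3562·sin θ = -0.1855
  √(A²+B²)=0.4016;  θ3 = -1.0906+2.0509 ≈ 0.9603

θ₁ = 0.4365, θ₂ = 0.1747, θ₃ = 0.9603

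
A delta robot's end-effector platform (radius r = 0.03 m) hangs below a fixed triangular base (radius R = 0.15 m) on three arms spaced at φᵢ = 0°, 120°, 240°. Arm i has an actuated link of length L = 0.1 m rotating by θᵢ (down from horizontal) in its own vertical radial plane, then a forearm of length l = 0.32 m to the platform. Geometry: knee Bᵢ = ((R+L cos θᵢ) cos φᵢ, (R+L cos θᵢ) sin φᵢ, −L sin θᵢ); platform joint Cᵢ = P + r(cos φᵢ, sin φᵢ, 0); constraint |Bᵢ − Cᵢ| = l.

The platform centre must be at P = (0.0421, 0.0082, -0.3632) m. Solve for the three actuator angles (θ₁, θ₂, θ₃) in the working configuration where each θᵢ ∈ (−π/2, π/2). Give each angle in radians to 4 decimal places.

φ1=0.0° → target in arm frame (0.0421, 0.0082)
  A=0.0779, B=-0.3632, C=(l²−L²−A²−y'²−z²)/(2L)=-0.2282
  θ1 = atan2(B,A) + arccos(C/0.3715) = 0.8730
φ2=120.0° → target in arm frame (-0.0139, -0.0406)
  e−x'=0.1339;  (l²−L²−(e−x')²−y'²−z²)/2L = -0.2955
  γ=atan2(-0.3632,0.1339)=-1.2175;  ψ=arccos(-0.7634)=2.4393;  θ2=γ+ψ≈1.2218
arm 3 (φ=240.0°): x'=-0.0282, y'=0.0324
  e−x'=0.1482;  (l²−L²−(e−x')²−y'²−z²)/2L = -0.3126
  γ=atan2(-0.3632,0.1482)=-1.1835;  ψ=arccos(-0.7968)=2.4928;  θ3=γ+ψ≈1.3093

θ₁ = 0.8730, θ₂ = 1.2218, θ₃ = 1.3093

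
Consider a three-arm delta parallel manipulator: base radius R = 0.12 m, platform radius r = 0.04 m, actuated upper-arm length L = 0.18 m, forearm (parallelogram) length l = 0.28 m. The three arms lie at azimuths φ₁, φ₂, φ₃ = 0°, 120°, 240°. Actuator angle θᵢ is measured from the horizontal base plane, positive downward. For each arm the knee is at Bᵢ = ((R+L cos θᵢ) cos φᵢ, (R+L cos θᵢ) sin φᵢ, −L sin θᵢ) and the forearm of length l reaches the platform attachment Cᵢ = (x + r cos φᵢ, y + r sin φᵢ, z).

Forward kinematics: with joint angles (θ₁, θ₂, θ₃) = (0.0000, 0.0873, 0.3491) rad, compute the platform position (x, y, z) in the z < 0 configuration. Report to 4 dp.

S1 = (0.2600·cos0.0°, 0.2600·sin0.0°, 0.0000) = (0.2600, 0.0000, 0.0000)
φ2=120.0°: virtual centre (-0.1297, 0.2246, -0.0157), radius l
arm 3 at φ=240.0°: (R−r)+L cos θ3 = 0.2491;  S3 = (-0.1246, -0.2158, -0.0616)
|S₂|²−|S₁|² = -0.0001;  |S₃|²−|S₁|² = -0.0017
plane₁₂: -0.7793x+0.4491y+-0.0314z = -0.0001
det = 0.6818;  x = 0.0012+-0.1010z,  y = 0.0019+-0.1053z
quadratic in z: (1.0213)z²+(0.0519)z+(-0.0114)=0, √Δ=0.2222 → z ∈ {-0.1342, 0.0834}; z = -0.1342 (taking z<0)
x = 0.0148, y = 0.0160

(0.0148, 0.0160, -0.1342)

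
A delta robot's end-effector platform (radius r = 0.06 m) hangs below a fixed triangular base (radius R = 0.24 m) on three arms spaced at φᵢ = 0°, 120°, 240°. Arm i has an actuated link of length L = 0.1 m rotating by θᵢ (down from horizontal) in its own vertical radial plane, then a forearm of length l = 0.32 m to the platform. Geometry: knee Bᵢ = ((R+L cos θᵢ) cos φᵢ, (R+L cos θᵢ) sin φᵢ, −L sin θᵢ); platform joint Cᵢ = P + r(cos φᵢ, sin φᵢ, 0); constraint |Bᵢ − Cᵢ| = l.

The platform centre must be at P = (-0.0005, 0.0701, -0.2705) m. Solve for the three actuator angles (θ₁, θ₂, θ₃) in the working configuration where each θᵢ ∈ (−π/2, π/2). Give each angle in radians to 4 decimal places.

θ₁ = 0.8731, θ₂ = 0.3492, θ₃ = 1.3097

arm 1 (φ=0.0°): x'=-0.0005, y'=0.0701
  e−x'=0.1805;  (l²−L²−(e−x')²−y'²−z²)/2L = -0.0913
  θ1 = atan2(B,A) + arccos(C/0.3252) = 0.8731
rotate P by −φ2: (0.0610, -0.0346, -0.2705)
  e−x'=0.1190;  (l²−L²−(e−x')²−y'²−z²)/2L = 0.0193
  θ2 = atan2(B,A) + arccos(C/0.2955) = 0.3492
rotate P by −φ3: (-0.0605, -0.0355, -0.2705)
  e−x'=0.2405;  (l²−L²−(e−x')²−y'²−z²)/2L = -0.1992
  γ=atan2(-0.2705,0.2405)=-0.8441;  ψ=arccos(-0.5505)=2.1538;  θ3=γ+ψ≈1.3097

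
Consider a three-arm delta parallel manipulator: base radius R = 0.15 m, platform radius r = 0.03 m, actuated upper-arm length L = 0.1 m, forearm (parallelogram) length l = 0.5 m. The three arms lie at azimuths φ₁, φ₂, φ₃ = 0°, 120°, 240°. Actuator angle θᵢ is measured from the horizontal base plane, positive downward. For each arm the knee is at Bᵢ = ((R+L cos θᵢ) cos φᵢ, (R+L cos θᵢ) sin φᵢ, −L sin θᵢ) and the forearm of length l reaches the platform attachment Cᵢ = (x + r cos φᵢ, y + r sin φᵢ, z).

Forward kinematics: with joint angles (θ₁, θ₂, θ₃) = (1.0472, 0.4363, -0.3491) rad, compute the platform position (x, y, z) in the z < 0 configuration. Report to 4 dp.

φ1=0.0°: virtual centre (0.1700, 0.0000, -0.0866), radius l
φ2=120.0°: virtual centre (-0.1053, 0.1824, -0.0423), radius l
centre 3 = (0.2140·cos240.0°, 0.2140·sin240.0°, 0.0342) = (-0.1070, -0.1853, 0.0342)
subtract pairs → two planes through P
[-0.5506 0.3648 0.0887]·P = 0.0098;  [-0.5540 -0.3706 0.2416]·P = 0.0106
Cramer: x(z) = -0.0184+0.2979z;  y(z) = -0.0010+0.2066z
quadratic in z: (1.1315)z²+(0.0605)z+(-0.2070)=0, √Δ=0.9698 → z ∈ {-0.4553, 0.4018}; z = -0.4553 (taking z<0)
x = -0.1540, y = -0.0951

(-0.1540, -0.0951, -0.4553)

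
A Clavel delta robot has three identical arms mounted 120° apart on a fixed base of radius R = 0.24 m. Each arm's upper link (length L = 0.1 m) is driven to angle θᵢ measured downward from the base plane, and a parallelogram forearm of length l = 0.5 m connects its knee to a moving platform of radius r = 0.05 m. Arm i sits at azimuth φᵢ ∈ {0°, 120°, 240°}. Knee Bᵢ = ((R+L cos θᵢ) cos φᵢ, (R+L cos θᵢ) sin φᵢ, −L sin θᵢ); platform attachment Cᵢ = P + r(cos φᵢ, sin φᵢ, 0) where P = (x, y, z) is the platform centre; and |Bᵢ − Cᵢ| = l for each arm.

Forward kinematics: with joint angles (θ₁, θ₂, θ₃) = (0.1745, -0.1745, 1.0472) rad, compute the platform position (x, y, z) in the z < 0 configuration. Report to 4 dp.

S1 = (0.2885·cos0.0°, 0.2885·sin0.0°, -0.0174) = (0.2885, 0.0000, -0.0174)
arm 2 at φ=120.0°: ρ2 = 0.2885;  S2 = (-0.1442, 0.2498, 0.0174)
φ3=240.0°: virtual centre (-0.1200, -0.2078, -0.0866), radius l
eliminate P² terms by subtracting sphere 1 from 2 and 3
[-0.8654 0.4997 0.0694]·P = 0.0000;  [-0.8170 -0.4157 -0.1385]·P = -0.0184
det = 0.7680;  x = 0.0120+-0.0525z,  y = 0.0208+-0.2299z
sphere 1 gives Az²+Bz+C=0 with A=1.0556, B=0.0542, C=-0.1728;  B²−4AC=0.7327;  roots -0.4311, 0.3797;  negative root z = -0.4311
x = 0.0346, y = 0.1199

(0.0346, 0.1199, -0.4311)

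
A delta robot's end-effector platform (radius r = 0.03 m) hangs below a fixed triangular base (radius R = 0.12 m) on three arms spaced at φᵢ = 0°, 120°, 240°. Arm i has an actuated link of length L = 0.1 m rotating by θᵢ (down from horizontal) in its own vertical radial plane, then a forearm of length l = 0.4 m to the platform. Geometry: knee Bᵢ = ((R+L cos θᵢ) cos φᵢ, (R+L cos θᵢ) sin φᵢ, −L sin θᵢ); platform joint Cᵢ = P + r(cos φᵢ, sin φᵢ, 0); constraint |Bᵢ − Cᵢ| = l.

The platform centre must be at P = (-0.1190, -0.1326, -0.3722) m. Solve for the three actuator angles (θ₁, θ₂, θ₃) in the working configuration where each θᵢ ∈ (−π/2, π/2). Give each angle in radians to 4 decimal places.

θ₁ = 1.1344, θ₂ = 0.8726, θ₃ = -0.2622

arm 1 (φ=0.0°): x'=-0.1190, y'=-0.1326
  A cos θ + B sin θ = C:  0.2090·cos θ + -0.3722·sin θ = -0.2490
  γ=atan2(-0.3722,0.2090)=-1.0591;  ψ=arccos(-0.5833)=2.1936;  θ1=γ+ψ≈1.1344
arm 2 (φ=120.0°): x'=-0.0553, y'=0.1694
  A=0.1453, B=-0.3722, C=(l²−L²−A²−y'²−z²)/(2L)=-0.1917
  √(A²+B²)=0.3996;  θ2 = -1.1985+2.0711 ≈ 0.8726
φ3=240.0° → target in arm frame (0.1743, -0.0368)
  A=-0.0843, B=-0.3722, C=(l²−L²−A²−y'²−z²)/(2L)=0.0150
  √(A²+B²)=0.3816;  θ3 = -1.7936+1.5314 ≈ -0.2622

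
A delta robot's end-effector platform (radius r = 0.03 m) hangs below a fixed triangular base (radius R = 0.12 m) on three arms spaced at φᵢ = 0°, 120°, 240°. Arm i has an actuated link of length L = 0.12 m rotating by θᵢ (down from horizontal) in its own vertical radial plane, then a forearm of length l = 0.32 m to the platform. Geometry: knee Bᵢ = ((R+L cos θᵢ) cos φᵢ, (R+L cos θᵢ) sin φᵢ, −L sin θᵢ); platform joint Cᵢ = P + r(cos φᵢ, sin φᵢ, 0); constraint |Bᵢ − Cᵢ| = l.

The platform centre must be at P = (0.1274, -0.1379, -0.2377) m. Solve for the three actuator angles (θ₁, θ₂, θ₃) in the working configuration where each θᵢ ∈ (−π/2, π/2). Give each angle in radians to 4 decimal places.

φ1=0.0° → target in arm frame (0.1274, -0.1379)
  A cos θ + B sin θ = C:  -0.0374·cos θ + -0.2377·sin θ = 0.0462
  √(A²+B²)=0.2406;  θ1 = -1.7269+1.3777 ≈ -0.3492
φ2=120.0° → target in arm frame (-0.1831, -0.0414)
  e−x'=0.2731;  (l²−L²−(e−x')²−y'²−z²)/2L = -0.1867
  √(A²+B²)=0.3621;  θ2 = -0.7162+2.1126 ≈ 1.3964
rotate P by −φ3: (0.0557, 0.1793, -0.2377)
  A=0.0343, B=-0.2377, C=(l²−L²−A²−y'²−z²)/(2L)=-0.0076
  √(A²+B²)=0.2402;  θ3 = -1.4276+1.6023 ≈ 0.1748

θ₁ = -0.3492, θ₂ = 1.3964, θ₃ = 0.1748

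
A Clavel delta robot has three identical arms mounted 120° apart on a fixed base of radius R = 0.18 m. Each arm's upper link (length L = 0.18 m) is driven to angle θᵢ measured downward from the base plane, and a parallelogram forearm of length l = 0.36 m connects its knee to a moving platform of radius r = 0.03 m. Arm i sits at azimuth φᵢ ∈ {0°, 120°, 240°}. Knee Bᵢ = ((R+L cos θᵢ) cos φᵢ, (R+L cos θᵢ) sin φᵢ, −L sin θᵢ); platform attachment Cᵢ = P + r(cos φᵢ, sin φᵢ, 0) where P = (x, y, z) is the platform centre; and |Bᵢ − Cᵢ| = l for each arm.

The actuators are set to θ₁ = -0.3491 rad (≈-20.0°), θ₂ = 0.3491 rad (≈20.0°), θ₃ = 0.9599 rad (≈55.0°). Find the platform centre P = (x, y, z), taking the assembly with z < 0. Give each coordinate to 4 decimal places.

(0.0895, 0.0620, -0.2086)

φ1=0.0°: virtual centre (0.3191, 0.0000, 0.0616), radius l
centre 2 = (0.3191·cos120.0°, 0.3191·sin120.0°, -0.0616) = (-0.1596, 0.2764, -0.0616)
φ3=240.0°: virtual centre (-0.1266, -0.2193, -0.1474), radius l
subtract pairs → two planes through P
plane₁₂: -0.9574x+0.5528y+-0.2463z = 0.0000
Cramer: x(z) = 0.0120-0.3715z;  y(z) = 0.0207-0.1979z
into |P−centre ₁|² = l²: 1.1772z² + 0.0969z + -0.0310 = 0;  Δ = 0.1555;  z = -0.2086 or 0.1263 → z<0 root = -0.2086
x = 0.0895, y = 0.0620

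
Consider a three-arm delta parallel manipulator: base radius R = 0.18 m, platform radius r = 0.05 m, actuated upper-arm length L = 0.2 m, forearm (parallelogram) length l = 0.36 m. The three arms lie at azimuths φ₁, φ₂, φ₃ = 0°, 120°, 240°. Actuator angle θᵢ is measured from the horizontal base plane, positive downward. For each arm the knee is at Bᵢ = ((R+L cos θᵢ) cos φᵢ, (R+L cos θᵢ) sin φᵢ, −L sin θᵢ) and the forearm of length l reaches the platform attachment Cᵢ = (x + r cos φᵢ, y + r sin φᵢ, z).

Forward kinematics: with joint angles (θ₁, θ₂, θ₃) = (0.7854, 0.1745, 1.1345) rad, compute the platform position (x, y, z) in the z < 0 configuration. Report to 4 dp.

(-0.0107, 0.1308, -0.3229)

arm 1 at φ=0.0°: ρ1 = 0.2714;  O1 = (0.2714, 0.0000, -0.1414)
φ2=120.0°: virtual centre (-0.1635, 0.2832, -0.0347), radius l
φ3=240.0°: virtual centre (-0.1073, -0.1858, -0.1813), radius l
|O₂|²−|O₁|² = 0.0144;  |O₃|²−|O₁|² = -0.0148
linear system: -0.8698x+0.5663y = 0.0144−0.2134z; -0.7574x+-0.3716y = -0.0148−-0.0797z
det = 0.7521;  x = 0.0040+0.0454z,  y = 0.0317+-0.3071z
sphere 1 gives Az²+Bz+C=0 with A=1.0963, B=0.2391, C=-0.0371;  B²−4AC=0.2198;  roots -0.3229, 0.1048;  negative root z = -0.3229
x = -0.0107, y = 0.1308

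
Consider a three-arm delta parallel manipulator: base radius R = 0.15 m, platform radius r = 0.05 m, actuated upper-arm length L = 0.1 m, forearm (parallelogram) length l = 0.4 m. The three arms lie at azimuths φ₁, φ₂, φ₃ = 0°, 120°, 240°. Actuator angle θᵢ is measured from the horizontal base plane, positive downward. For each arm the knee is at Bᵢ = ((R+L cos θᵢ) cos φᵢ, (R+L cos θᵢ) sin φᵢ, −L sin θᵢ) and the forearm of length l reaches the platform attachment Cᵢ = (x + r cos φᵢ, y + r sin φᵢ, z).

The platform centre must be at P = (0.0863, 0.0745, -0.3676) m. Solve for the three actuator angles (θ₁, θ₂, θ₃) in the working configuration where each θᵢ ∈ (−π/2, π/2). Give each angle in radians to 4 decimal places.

arm 1 (φ=0.0°): x'=0.0863, y'=0.0745
  A cos θ + B sin θ = C:  0.0137·cos θ + -0.3676·sin θ = 0.0457
  θ1 = atan2(B,A) + arccos(C/0.3679) = -0.0872
φ2=120.0° → target in arm frame (0.0214, -0.1120)
  e−x'=0.0786;  (l²−L²−(e−x')²−y'²−z²)/2L = -0.0193
  √(A²+B²)=0.3759;  θ2 = -1.3601+1.6221 ≈ 0.2620
φ3=240.0° → target in arm frame (-0.1077, 0.0375)
  A cos θ + B sin θ = C:  0.2077·cos θ + -0.3676·sin θ = -0.1483
  √(A²+B²)=0.4222;  θ3 = -1.0566+1.9297 ≈ 0.8732

θ₁ = -0.0872, θ₂ = 0.2620, θ₃ = 0.8732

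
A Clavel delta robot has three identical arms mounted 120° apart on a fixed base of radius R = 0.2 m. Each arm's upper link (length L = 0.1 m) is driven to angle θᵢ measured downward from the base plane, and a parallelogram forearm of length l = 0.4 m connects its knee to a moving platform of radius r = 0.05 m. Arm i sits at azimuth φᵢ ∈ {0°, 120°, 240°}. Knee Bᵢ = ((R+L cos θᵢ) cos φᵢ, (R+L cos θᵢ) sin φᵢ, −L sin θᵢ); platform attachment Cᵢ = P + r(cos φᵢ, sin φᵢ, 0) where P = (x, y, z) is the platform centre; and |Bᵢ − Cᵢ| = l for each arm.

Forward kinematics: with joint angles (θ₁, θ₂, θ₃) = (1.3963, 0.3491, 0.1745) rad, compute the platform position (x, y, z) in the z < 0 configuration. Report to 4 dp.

φ1=0.0°: virtual centre (0.1674, 0.0000, -0.0985), radius l
arm 2 at φ=120.0°: (R−r)+L cos θ2 = 0.2440;  S2 = (-0.1220, 0.2113, -0.0342)
arm 3 at φ=240.0°: (R−r)+L cos θ3 = 0.2485;  S3 = (-0.1242, -0.2152, -0.0174)
eliminate P² terms by subtracting sphere 1 from 2 and 3
[-0.5787 0.4226 0.1286]·P = 0.0230;  [-0.5832 -0.4304 0.1622]·P = 0.0243
det = 0.4955;  x = -0.0407+0.2500z,  y = -0.0014+0.0382z
sphere 1 gives Az²+Bz+C=0 with A=1.0640, B=0.0928, C=-0.1070;  B²−4AC=0.4640;  roots -0.3637, 0.2765;  negative root z = -0.3637
x = -0.1317, y = -0.0153

(-0.1317, -0.0153, -0.3637)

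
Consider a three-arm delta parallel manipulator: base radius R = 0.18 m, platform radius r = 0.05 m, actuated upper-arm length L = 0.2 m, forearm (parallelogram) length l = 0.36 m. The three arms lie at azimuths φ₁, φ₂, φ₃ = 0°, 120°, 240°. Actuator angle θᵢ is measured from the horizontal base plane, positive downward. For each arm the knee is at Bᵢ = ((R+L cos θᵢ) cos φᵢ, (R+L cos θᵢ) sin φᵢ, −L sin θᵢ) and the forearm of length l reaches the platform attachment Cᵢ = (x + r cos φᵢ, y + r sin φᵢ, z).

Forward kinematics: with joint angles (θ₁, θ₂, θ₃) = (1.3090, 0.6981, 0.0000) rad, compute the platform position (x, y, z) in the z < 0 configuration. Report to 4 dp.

O1 = (0.1818·cos0.0°, 0.1818·sin0.0°, -0.1932) = (0.1818, 0.0000, -0.1932)
φ2=120.0°: virtual centre (-0.1416, 0.2453, -0.1286), radius l
arm 3 at φ=240.0°: ρ3 = 0.3300;  O3 = (-0.1650, -0.2858, 0.0000)
eliminate P² terms by subtracting sphere 1 from 2 and 3
linear system: -0.6467x+0.4905y = 0.0264−0.1293z; -0.6935x+-0.5716y = 0.0385−0.3864z
Cramer: x(z) = -0.0479+0.3711z;  y(z) = -0.0093+0.2257z
sphere 1 gives Az²+Bz+C=0 with A=1.1887, B=0.2117, C=-0.0395;  B²−4AC=0.2324;  roots -0.2919, 0.1137;  negative root z = -0.2919
x = -0.1562, y = -0.0752

(-0.1562, -0.0752, -0.2919)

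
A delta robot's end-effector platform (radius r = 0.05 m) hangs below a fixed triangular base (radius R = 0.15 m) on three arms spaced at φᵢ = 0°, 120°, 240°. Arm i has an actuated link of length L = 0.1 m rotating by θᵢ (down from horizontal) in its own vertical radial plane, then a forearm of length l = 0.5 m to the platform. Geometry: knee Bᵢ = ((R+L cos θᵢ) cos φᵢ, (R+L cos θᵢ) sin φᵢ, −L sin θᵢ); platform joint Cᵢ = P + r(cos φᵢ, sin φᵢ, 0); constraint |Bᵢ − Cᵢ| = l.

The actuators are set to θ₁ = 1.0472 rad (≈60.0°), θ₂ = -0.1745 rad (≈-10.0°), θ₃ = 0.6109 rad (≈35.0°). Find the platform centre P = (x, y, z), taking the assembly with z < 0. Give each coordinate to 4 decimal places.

arm 1 at φ=0.0°: e+L cos θ1 = 0.1500;  O1 = (0.1500, 0.0000, -0.0866)
φ2=120.0°: virtual centre (-0.0992, 0.1719, 0.0174), radius l
arm 3 at φ=240.0°: e+L cos θ3 = 0.1819;  O3 = (-0.0910, -0.1575, -0.0574)
subtract pairs → two planes through P
plane₁₂: -0.4985x+0.3438y+0.2079z = 0.0097
det = 0.3227;  x = -0.0163+0.2653z,  y = 0.0046+-0.2202z
into |P−O₁|² = l²: 1.1188z² + 0.0830z + -0.2148 = 0;  Δ = 0.9684;  z = -0.4768 or 0.4027 → z<0 root = -0.4768
x = -0.1428, y = 0.1096

(-0.1428, 0.1096, -0.4768)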